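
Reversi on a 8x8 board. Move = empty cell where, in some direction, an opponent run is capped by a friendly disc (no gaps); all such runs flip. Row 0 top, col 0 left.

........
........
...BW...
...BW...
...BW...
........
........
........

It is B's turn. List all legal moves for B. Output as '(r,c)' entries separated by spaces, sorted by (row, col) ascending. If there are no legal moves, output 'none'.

(1,3): no bracket -> illegal
(1,4): no bracket -> illegal
(1,5): flips 1 -> legal
(2,5): flips 2 -> legal
(3,5): flips 1 -> legal
(4,5): flips 2 -> legal
(5,3): no bracket -> illegal
(5,4): no bracket -> illegal
(5,5): flips 1 -> legal

Answer: (1,5) (2,5) (3,5) (4,5) (5,5)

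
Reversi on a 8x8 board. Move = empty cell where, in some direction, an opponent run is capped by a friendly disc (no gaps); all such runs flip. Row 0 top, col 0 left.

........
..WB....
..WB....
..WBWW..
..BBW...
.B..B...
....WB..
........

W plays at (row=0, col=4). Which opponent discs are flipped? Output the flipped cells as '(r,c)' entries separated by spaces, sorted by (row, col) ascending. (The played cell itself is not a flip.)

Dir NW: edge -> no flip
Dir N: edge -> no flip
Dir NE: edge -> no flip
Dir W: first cell '.' (not opp) -> no flip
Dir E: first cell '.' (not opp) -> no flip
Dir SW: opp run (1,3) capped by W -> flip
Dir S: first cell '.' (not opp) -> no flip
Dir SE: first cell '.' (not opp) -> no flip

Answer: (1,3)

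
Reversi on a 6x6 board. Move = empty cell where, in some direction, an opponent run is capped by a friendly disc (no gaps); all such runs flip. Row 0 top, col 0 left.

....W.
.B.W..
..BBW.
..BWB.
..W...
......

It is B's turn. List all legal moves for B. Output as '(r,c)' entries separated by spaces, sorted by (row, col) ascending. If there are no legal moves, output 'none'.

Answer: (0,3) (1,4) (2,5) (4,3) (4,4) (5,2)

Derivation:
(0,2): no bracket -> illegal
(0,3): flips 1 -> legal
(0,5): no bracket -> illegal
(1,2): no bracket -> illegal
(1,4): flips 1 -> legal
(1,5): no bracket -> illegal
(2,5): flips 1 -> legal
(3,1): no bracket -> illegal
(3,5): no bracket -> illegal
(4,1): no bracket -> illegal
(4,3): flips 1 -> legal
(4,4): flips 1 -> legal
(5,1): no bracket -> illegal
(5,2): flips 1 -> legal
(5,3): no bracket -> illegal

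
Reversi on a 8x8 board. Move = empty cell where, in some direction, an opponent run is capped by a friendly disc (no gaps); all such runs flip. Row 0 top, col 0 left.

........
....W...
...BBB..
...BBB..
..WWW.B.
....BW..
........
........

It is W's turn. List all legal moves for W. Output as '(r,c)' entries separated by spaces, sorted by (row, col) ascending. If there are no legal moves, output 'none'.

Answer: (1,3) (1,5) (1,6) (2,2) (2,6) (3,2) (3,6) (3,7) (5,3) (6,4) (6,5)

Derivation:
(1,2): no bracket -> illegal
(1,3): flips 2 -> legal
(1,5): flips 2 -> legal
(1,6): flips 2 -> legal
(2,2): flips 1 -> legal
(2,6): flips 1 -> legal
(3,2): flips 1 -> legal
(3,6): flips 1 -> legal
(3,7): flips 1 -> legal
(4,5): no bracket -> illegal
(4,7): no bracket -> illegal
(5,3): flips 1 -> legal
(5,6): no bracket -> illegal
(5,7): no bracket -> illegal
(6,3): no bracket -> illegal
(6,4): flips 1 -> legal
(6,5): flips 1 -> legal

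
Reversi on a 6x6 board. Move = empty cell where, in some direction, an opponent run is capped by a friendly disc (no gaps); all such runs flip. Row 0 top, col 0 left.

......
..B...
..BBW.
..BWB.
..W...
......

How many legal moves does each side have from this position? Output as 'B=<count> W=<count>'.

-- B to move --
(1,3): no bracket -> illegal
(1,4): flips 1 -> legal
(1,5): no bracket -> illegal
(2,5): flips 1 -> legal
(3,1): no bracket -> illegal
(3,5): no bracket -> illegal
(4,1): no bracket -> illegal
(4,3): flips 1 -> legal
(4,4): flips 1 -> legal
(5,1): no bracket -> illegal
(5,2): flips 1 -> legal
(5,3): no bracket -> illegal
B mobility = 5
-- W to move --
(0,1): no bracket -> illegal
(0,2): flips 3 -> legal
(0,3): no bracket -> illegal
(1,1): flips 1 -> legal
(1,3): flips 1 -> legal
(1,4): no bracket -> illegal
(2,1): flips 2 -> legal
(2,5): no bracket -> illegal
(3,1): flips 1 -> legal
(3,5): flips 1 -> legal
(4,1): no bracket -> illegal
(4,3): no bracket -> illegal
(4,4): flips 1 -> legal
(4,5): no bracket -> illegal
W mobility = 7

Answer: B=5 W=7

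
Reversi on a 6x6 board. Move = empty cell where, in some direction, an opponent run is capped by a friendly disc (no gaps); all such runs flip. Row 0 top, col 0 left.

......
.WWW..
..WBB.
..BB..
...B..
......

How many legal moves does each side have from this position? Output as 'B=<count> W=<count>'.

Answer: B=5 W=6

Derivation:
-- B to move --
(0,0): flips 2 -> legal
(0,1): flips 1 -> legal
(0,2): flips 3 -> legal
(0,3): flips 1 -> legal
(0,4): no bracket -> illegal
(1,0): no bracket -> illegal
(1,4): no bracket -> illegal
(2,0): no bracket -> illegal
(2,1): flips 1 -> legal
(3,1): no bracket -> illegal
B mobility = 5
-- W to move --
(1,4): no bracket -> illegal
(1,5): no bracket -> illegal
(2,1): no bracket -> illegal
(2,5): flips 2 -> legal
(3,1): no bracket -> illegal
(3,4): flips 1 -> legal
(3,5): flips 1 -> legal
(4,1): no bracket -> illegal
(4,2): flips 1 -> legal
(4,4): flips 1 -> legal
(5,2): no bracket -> illegal
(5,3): flips 3 -> legal
(5,4): no bracket -> illegal
W mobility = 6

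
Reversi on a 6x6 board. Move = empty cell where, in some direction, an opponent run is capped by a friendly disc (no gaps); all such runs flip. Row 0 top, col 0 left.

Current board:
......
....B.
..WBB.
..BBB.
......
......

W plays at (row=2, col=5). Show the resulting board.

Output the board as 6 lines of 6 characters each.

Place W at (2,5); scan 8 dirs for brackets.
Dir NW: opp run (1,4), next='.' -> no flip
Dir N: first cell '.' (not opp) -> no flip
Dir NE: edge -> no flip
Dir W: opp run (2,4) (2,3) capped by W -> flip
Dir E: edge -> no flip
Dir SW: opp run (3,4), next='.' -> no flip
Dir S: first cell '.' (not opp) -> no flip
Dir SE: edge -> no flip
All flips: (2,3) (2,4)

Answer: ......
....B.
..WWWW
..BBB.
......
......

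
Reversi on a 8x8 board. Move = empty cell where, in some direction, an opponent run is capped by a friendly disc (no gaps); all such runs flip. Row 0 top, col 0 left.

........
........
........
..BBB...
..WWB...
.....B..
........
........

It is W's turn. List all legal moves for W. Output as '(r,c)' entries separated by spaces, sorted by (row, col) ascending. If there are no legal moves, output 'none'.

(2,1): flips 1 -> legal
(2,2): flips 1 -> legal
(2,3): flips 1 -> legal
(2,4): flips 1 -> legal
(2,5): flips 1 -> legal
(3,1): no bracket -> illegal
(3,5): no bracket -> illegal
(4,1): no bracket -> illegal
(4,5): flips 1 -> legal
(4,6): no bracket -> illegal
(5,3): no bracket -> illegal
(5,4): no bracket -> illegal
(5,6): no bracket -> illegal
(6,4): no bracket -> illegal
(6,5): no bracket -> illegal
(6,6): no bracket -> illegal

Answer: (2,1) (2,2) (2,3) (2,4) (2,5) (4,5)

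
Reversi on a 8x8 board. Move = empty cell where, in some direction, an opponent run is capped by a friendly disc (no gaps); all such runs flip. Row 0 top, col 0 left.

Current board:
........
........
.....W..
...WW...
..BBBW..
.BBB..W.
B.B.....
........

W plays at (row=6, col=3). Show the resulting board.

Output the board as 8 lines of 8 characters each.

Place W at (6,3); scan 8 dirs for brackets.
Dir NW: opp run (5,2), next='.' -> no flip
Dir N: opp run (5,3) (4,3) capped by W -> flip
Dir NE: first cell '.' (not opp) -> no flip
Dir W: opp run (6,2), next='.' -> no flip
Dir E: first cell '.' (not opp) -> no flip
Dir SW: first cell '.' (not opp) -> no flip
Dir S: first cell '.' (not opp) -> no flip
Dir SE: first cell '.' (not opp) -> no flip
All flips: (4,3) (5,3)

Answer: ........
........
.....W..
...WW...
..BWBW..
.BBW..W.
B.BW....
........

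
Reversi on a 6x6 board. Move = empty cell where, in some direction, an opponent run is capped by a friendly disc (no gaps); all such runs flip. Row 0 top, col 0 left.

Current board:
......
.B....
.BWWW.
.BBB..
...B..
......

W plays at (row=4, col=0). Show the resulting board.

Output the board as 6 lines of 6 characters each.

Place W at (4,0); scan 8 dirs for brackets.
Dir NW: edge -> no flip
Dir N: first cell '.' (not opp) -> no flip
Dir NE: opp run (3,1) capped by W -> flip
Dir W: edge -> no flip
Dir E: first cell '.' (not opp) -> no flip
Dir SW: edge -> no flip
Dir S: first cell '.' (not opp) -> no flip
Dir SE: first cell '.' (not opp) -> no flip
All flips: (3,1)

Answer: ......
.B....
.BWWW.
.WBB..
W..B..
......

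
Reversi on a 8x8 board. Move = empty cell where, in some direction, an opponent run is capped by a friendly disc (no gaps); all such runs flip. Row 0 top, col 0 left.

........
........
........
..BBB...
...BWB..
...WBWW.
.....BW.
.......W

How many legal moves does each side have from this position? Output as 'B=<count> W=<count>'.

Answer: B=5 W=9

Derivation:
-- B to move --
(3,5): no bracket -> illegal
(4,2): no bracket -> illegal
(4,6): no bracket -> illegal
(4,7): flips 1 -> legal
(5,2): flips 1 -> legal
(5,7): flips 2 -> legal
(6,2): no bracket -> illegal
(6,3): flips 1 -> legal
(6,4): no bracket -> illegal
(6,7): flips 2 -> legal
(7,5): no bracket -> illegal
(7,6): no bracket -> illegal
B mobility = 5
-- W to move --
(2,1): no bracket -> illegal
(2,2): flips 1 -> legal
(2,3): flips 4 -> legal
(2,4): flips 1 -> legal
(2,5): no bracket -> illegal
(3,1): no bracket -> illegal
(3,5): flips 1 -> legal
(3,6): no bracket -> illegal
(4,1): no bracket -> illegal
(4,2): flips 1 -> legal
(4,6): flips 1 -> legal
(5,2): no bracket -> illegal
(6,3): no bracket -> illegal
(6,4): flips 2 -> legal
(7,4): flips 1 -> legal
(7,5): flips 1 -> legal
(7,6): no bracket -> illegal
W mobility = 9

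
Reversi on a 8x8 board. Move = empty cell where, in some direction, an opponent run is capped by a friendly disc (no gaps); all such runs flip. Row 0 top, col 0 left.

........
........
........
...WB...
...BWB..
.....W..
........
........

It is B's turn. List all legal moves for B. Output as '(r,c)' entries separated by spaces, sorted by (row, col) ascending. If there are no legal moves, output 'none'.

Answer: (2,3) (3,2) (5,4) (6,5)

Derivation:
(2,2): no bracket -> illegal
(2,3): flips 1 -> legal
(2,4): no bracket -> illegal
(3,2): flips 1 -> legal
(3,5): no bracket -> illegal
(4,2): no bracket -> illegal
(4,6): no bracket -> illegal
(5,3): no bracket -> illegal
(5,4): flips 1 -> legal
(5,6): no bracket -> illegal
(6,4): no bracket -> illegal
(6,5): flips 1 -> legal
(6,6): no bracket -> illegal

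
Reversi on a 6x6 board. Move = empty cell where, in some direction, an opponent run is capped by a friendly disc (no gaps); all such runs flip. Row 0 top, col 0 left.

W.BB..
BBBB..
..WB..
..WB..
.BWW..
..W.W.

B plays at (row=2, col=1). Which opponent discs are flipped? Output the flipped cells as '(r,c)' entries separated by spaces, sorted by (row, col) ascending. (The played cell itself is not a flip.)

Answer: (2,2)

Derivation:
Dir NW: first cell 'B' (not opp) -> no flip
Dir N: first cell 'B' (not opp) -> no flip
Dir NE: first cell 'B' (not opp) -> no flip
Dir W: first cell '.' (not opp) -> no flip
Dir E: opp run (2,2) capped by B -> flip
Dir SW: first cell '.' (not opp) -> no flip
Dir S: first cell '.' (not opp) -> no flip
Dir SE: opp run (3,2) (4,3) (5,4), next=edge -> no flip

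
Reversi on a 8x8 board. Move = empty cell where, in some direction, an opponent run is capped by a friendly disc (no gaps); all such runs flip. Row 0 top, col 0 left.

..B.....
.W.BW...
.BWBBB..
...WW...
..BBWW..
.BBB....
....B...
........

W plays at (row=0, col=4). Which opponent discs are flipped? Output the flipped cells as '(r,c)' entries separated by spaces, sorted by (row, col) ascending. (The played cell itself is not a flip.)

Answer: (1,3)

Derivation:
Dir NW: edge -> no flip
Dir N: edge -> no flip
Dir NE: edge -> no flip
Dir W: first cell '.' (not opp) -> no flip
Dir E: first cell '.' (not opp) -> no flip
Dir SW: opp run (1,3) capped by W -> flip
Dir S: first cell 'W' (not opp) -> no flip
Dir SE: first cell '.' (not opp) -> no flip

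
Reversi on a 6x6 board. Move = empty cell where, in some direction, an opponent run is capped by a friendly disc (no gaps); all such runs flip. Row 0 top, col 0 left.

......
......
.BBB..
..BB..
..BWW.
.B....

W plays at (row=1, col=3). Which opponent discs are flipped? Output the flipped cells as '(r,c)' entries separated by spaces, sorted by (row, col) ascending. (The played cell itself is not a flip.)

Dir NW: first cell '.' (not opp) -> no flip
Dir N: first cell '.' (not opp) -> no flip
Dir NE: first cell '.' (not opp) -> no flip
Dir W: first cell '.' (not opp) -> no flip
Dir E: first cell '.' (not opp) -> no flip
Dir SW: opp run (2,2), next='.' -> no flip
Dir S: opp run (2,3) (3,3) capped by W -> flip
Dir SE: first cell '.' (not opp) -> no flip

Answer: (2,3) (3,3)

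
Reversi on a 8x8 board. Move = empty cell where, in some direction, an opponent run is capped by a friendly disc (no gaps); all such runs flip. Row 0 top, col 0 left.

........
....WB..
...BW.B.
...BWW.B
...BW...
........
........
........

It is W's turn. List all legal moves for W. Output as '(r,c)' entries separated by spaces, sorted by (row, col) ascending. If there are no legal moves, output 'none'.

(0,4): no bracket -> illegal
(0,5): no bracket -> illegal
(0,6): flips 1 -> legal
(1,2): flips 1 -> legal
(1,3): no bracket -> illegal
(1,6): flips 1 -> legal
(1,7): flips 1 -> legal
(2,2): flips 2 -> legal
(2,5): no bracket -> illegal
(2,7): no bracket -> illegal
(3,2): flips 2 -> legal
(3,6): no bracket -> illegal
(4,2): flips 2 -> legal
(4,6): no bracket -> illegal
(4,7): no bracket -> illegal
(5,2): flips 1 -> legal
(5,3): no bracket -> illegal
(5,4): no bracket -> illegal

Answer: (0,6) (1,2) (1,6) (1,7) (2,2) (3,2) (4,2) (5,2)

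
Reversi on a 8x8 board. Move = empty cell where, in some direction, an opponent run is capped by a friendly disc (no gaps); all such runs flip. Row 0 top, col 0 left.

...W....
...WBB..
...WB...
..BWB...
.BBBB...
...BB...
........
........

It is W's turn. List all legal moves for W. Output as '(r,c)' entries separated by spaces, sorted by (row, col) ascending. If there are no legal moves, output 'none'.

(0,4): no bracket -> illegal
(0,5): flips 1 -> legal
(0,6): flips 2 -> legal
(1,6): flips 2 -> legal
(2,1): no bracket -> illegal
(2,2): no bracket -> illegal
(2,5): flips 2 -> legal
(2,6): no bracket -> illegal
(3,0): no bracket -> illegal
(3,1): flips 1 -> legal
(3,5): flips 2 -> legal
(4,0): no bracket -> illegal
(4,5): flips 1 -> legal
(5,0): flips 2 -> legal
(5,1): flips 1 -> legal
(5,2): no bracket -> illegal
(5,5): flips 1 -> legal
(6,2): no bracket -> illegal
(6,3): flips 2 -> legal
(6,4): no bracket -> illegal
(6,5): no bracket -> illegal

Answer: (0,5) (0,6) (1,6) (2,5) (3,1) (3,5) (4,5) (5,0) (5,1) (5,5) (6,3)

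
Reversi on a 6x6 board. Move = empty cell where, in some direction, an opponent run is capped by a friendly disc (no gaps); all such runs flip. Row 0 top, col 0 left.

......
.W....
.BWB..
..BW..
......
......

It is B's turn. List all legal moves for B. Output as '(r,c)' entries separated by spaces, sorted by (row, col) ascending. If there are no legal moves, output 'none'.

(0,0): no bracket -> illegal
(0,1): flips 1 -> legal
(0,2): no bracket -> illegal
(1,0): no bracket -> illegal
(1,2): flips 1 -> legal
(1,3): no bracket -> illegal
(2,0): no bracket -> illegal
(2,4): no bracket -> illegal
(3,1): no bracket -> illegal
(3,4): flips 1 -> legal
(4,2): no bracket -> illegal
(4,3): flips 1 -> legal
(4,4): no bracket -> illegal

Answer: (0,1) (1,2) (3,4) (4,3)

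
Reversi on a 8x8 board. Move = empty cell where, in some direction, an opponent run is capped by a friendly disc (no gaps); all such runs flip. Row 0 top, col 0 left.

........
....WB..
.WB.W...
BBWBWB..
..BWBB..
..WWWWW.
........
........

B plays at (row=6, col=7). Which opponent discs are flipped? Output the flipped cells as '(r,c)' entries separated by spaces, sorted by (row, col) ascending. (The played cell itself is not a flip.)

Answer: (5,6)

Derivation:
Dir NW: opp run (5,6) capped by B -> flip
Dir N: first cell '.' (not opp) -> no flip
Dir NE: edge -> no flip
Dir W: first cell '.' (not opp) -> no flip
Dir E: edge -> no flip
Dir SW: first cell '.' (not opp) -> no flip
Dir S: first cell '.' (not opp) -> no flip
Dir SE: edge -> no flip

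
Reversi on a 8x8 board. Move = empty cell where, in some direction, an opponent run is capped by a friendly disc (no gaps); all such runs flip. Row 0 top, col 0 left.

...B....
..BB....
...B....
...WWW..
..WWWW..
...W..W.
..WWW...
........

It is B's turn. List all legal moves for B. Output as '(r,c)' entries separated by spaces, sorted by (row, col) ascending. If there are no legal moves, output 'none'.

Answer: (6,7) (7,3)

Derivation:
(2,2): no bracket -> illegal
(2,4): no bracket -> illegal
(2,5): no bracket -> illegal
(2,6): no bracket -> illegal
(3,1): no bracket -> illegal
(3,2): no bracket -> illegal
(3,6): no bracket -> illegal
(4,1): no bracket -> illegal
(4,6): no bracket -> illegal
(4,7): no bracket -> illegal
(5,1): no bracket -> illegal
(5,2): no bracket -> illegal
(5,4): no bracket -> illegal
(5,5): no bracket -> illegal
(5,7): no bracket -> illegal
(6,1): no bracket -> illegal
(6,5): no bracket -> illegal
(6,6): no bracket -> illegal
(6,7): flips 3 -> legal
(7,1): no bracket -> illegal
(7,2): no bracket -> illegal
(7,3): flips 4 -> legal
(7,4): no bracket -> illegal
(7,5): no bracket -> illegal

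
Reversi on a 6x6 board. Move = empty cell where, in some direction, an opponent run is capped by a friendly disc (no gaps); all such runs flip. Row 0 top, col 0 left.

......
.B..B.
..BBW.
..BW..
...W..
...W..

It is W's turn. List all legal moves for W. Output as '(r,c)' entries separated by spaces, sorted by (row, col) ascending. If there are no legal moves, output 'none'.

Answer: (0,0) (0,4) (1,3) (2,1) (3,1)

Derivation:
(0,0): flips 2 -> legal
(0,1): no bracket -> illegal
(0,2): no bracket -> illegal
(0,3): no bracket -> illegal
(0,4): flips 1 -> legal
(0,5): no bracket -> illegal
(1,0): no bracket -> illegal
(1,2): no bracket -> illegal
(1,3): flips 1 -> legal
(1,5): no bracket -> illegal
(2,0): no bracket -> illegal
(2,1): flips 3 -> legal
(2,5): no bracket -> illegal
(3,1): flips 1 -> legal
(3,4): no bracket -> illegal
(4,1): no bracket -> illegal
(4,2): no bracket -> illegal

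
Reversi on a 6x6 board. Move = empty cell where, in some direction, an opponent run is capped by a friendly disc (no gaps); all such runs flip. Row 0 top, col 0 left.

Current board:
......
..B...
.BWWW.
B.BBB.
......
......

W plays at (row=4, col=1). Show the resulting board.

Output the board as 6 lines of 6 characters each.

Place W at (4,1); scan 8 dirs for brackets.
Dir NW: opp run (3,0), next=edge -> no flip
Dir N: first cell '.' (not opp) -> no flip
Dir NE: opp run (3,2) capped by W -> flip
Dir W: first cell '.' (not opp) -> no flip
Dir E: first cell '.' (not opp) -> no flip
Dir SW: first cell '.' (not opp) -> no flip
Dir S: first cell '.' (not opp) -> no flip
Dir SE: first cell '.' (not opp) -> no flip
All flips: (3,2)

Answer: ......
..B...
.BWWW.
B.WBB.
.W....
......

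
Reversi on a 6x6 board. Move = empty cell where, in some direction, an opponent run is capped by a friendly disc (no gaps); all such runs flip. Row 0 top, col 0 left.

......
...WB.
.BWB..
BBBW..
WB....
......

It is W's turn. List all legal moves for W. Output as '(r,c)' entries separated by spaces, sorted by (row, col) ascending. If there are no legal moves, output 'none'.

(0,3): no bracket -> illegal
(0,4): no bracket -> illegal
(0,5): no bracket -> illegal
(1,0): no bracket -> illegal
(1,1): no bracket -> illegal
(1,2): no bracket -> illegal
(1,5): flips 1 -> legal
(2,0): flips 2 -> legal
(2,4): flips 1 -> legal
(2,5): no bracket -> illegal
(3,4): no bracket -> illegal
(4,2): flips 2 -> legal
(4,3): no bracket -> illegal
(5,0): no bracket -> illegal
(5,1): no bracket -> illegal
(5,2): no bracket -> illegal

Answer: (1,5) (2,0) (2,4) (4,2)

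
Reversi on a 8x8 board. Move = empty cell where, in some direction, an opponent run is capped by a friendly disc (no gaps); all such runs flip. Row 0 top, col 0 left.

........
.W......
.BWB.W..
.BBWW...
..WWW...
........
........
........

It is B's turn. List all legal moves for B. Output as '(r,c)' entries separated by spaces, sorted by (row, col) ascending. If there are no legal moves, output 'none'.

(0,0): no bracket -> illegal
(0,1): flips 1 -> legal
(0,2): no bracket -> illegal
(1,0): no bracket -> illegal
(1,2): flips 1 -> legal
(1,3): flips 1 -> legal
(1,4): no bracket -> illegal
(1,5): no bracket -> illegal
(1,6): no bracket -> illegal
(2,0): no bracket -> illegal
(2,4): no bracket -> illegal
(2,6): no bracket -> illegal
(3,5): flips 2 -> legal
(3,6): no bracket -> illegal
(4,1): no bracket -> illegal
(4,5): flips 1 -> legal
(5,1): no bracket -> illegal
(5,2): flips 1 -> legal
(5,3): flips 3 -> legal
(5,4): flips 1 -> legal
(5,5): no bracket -> illegal

Answer: (0,1) (1,2) (1,3) (3,5) (4,5) (5,2) (5,3) (5,4)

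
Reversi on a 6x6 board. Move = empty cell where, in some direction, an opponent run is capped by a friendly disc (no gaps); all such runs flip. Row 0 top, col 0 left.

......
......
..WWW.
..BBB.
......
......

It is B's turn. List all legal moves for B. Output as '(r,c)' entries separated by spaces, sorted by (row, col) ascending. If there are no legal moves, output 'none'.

Answer: (1,1) (1,2) (1,3) (1,4) (1,5)

Derivation:
(1,1): flips 1 -> legal
(1,2): flips 2 -> legal
(1,3): flips 1 -> legal
(1,4): flips 2 -> legal
(1,5): flips 1 -> legal
(2,1): no bracket -> illegal
(2,5): no bracket -> illegal
(3,1): no bracket -> illegal
(3,5): no bracket -> illegal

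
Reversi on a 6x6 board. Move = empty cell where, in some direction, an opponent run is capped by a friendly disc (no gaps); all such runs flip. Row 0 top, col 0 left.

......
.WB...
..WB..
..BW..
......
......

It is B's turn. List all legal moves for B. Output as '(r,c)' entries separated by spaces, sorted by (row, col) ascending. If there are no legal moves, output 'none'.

(0,0): no bracket -> illegal
(0,1): no bracket -> illegal
(0,2): no bracket -> illegal
(1,0): flips 1 -> legal
(1,3): no bracket -> illegal
(2,0): no bracket -> illegal
(2,1): flips 1 -> legal
(2,4): no bracket -> illegal
(3,1): no bracket -> illegal
(3,4): flips 1 -> legal
(4,2): no bracket -> illegal
(4,3): flips 1 -> legal
(4,4): no bracket -> illegal

Answer: (1,0) (2,1) (3,4) (4,3)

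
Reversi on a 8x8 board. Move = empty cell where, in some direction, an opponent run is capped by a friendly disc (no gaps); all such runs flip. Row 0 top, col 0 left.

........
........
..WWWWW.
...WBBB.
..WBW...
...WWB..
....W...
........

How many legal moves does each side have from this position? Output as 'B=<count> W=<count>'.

-- B to move --
(1,1): flips 3 -> legal
(1,2): flips 1 -> legal
(1,3): flips 3 -> legal
(1,4): flips 2 -> legal
(1,5): flips 1 -> legal
(1,6): flips 2 -> legal
(1,7): flips 1 -> legal
(2,1): no bracket -> illegal
(2,7): no bracket -> illegal
(3,1): no bracket -> illegal
(3,2): flips 1 -> legal
(3,7): no bracket -> illegal
(4,1): flips 1 -> legal
(4,5): flips 1 -> legal
(5,1): no bracket -> illegal
(5,2): flips 2 -> legal
(6,2): flips 2 -> legal
(6,3): flips 1 -> legal
(6,5): flips 1 -> legal
(7,3): flips 1 -> legal
(7,4): flips 3 -> legal
(7,5): no bracket -> illegal
B mobility = 16
-- W to move --
(2,7): no bracket -> illegal
(3,2): flips 1 -> legal
(3,7): flips 3 -> legal
(4,5): flips 2 -> legal
(4,6): flips 3 -> legal
(4,7): flips 1 -> legal
(5,2): flips 2 -> legal
(5,6): flips 1 -> legal
(6,5): no bracket -> illegal
(6,6): flips 1 -> legal
W mobility = 8

Answer: B=16 W=8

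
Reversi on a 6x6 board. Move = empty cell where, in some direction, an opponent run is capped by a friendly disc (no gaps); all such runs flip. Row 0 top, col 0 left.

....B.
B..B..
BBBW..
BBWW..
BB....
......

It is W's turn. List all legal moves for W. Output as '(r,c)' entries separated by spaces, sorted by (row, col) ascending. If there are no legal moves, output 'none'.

Answer: (0,3) (1,1) (1,2) (5,0)

Derivation:
(0,0): no bracket -> illegal
(0,1): no bracket -> illegal
(0,2): no bracket -> illegal
(0,3): flips 1 -> legal
(0,5): no bracket -> illegal
(1,1): flips 1 -> legal
(1,2): flips 1 -> legal
(1,4): no bracket -> illegal
(1,5): no bracket -> illegal
(2,4): no bracket -> illegal
(4,2): no bracket -> illegal
(5,0): flips 1 -> legal
(5,1): no bracket -> illegal
(5,2): no bracket -> illegal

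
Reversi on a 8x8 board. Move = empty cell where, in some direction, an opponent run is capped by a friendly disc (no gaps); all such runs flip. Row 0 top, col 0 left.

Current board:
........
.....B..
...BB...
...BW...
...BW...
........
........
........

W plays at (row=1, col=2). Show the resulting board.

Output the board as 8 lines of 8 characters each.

Answer: ........
..W..B..
...WB...
...BW...
...BW...
........
........
........

Derivation:
Place W at (1,2); scan 8 dirs for brackets.
Dir NW: first cell '.' (not opp) -> no flip
Dir N: first cell '.' (not opp) -> no flip
Dir NE: first cell '.' (not opp) -> no flip
Dir W: first cell '.' (not opp) -> no flip
Dir E: first cell '.' (not opp) -> no flip
Dir SW: first cell '.' (not opp) -> no flip
Dir S: first cell '.' (not opp) -> no flip
Dir SE: opp run (2,3) capped by W -> flip
All flips: (2,3)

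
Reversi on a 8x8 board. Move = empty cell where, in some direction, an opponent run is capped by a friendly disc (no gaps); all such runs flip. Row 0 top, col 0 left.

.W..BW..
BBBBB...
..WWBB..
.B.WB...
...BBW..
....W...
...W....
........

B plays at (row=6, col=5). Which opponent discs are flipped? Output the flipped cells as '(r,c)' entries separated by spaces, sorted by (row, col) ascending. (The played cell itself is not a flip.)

Dir NW: opp run (5,4) capped by B -> flip
Dir N: first cell '.' (not opp) -> no flip
Dir NE: first cell '.' (not opp) -> no flip
Dir W: first cell '.' (not opp) -> no flip
Dir E: first cell '.' (not opp) -> no flip
Dir SW: first cell '.' (not opp) -> no flip
Dir S: first cell '.' (not opp) -> no flip
Dir SE: first cell '.' (not opp) -> no flip

Answer: (5,4)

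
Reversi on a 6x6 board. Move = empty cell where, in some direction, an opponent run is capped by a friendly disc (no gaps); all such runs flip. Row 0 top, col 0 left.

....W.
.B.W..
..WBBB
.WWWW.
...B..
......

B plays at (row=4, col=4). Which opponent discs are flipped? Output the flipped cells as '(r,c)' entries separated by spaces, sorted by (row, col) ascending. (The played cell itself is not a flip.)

Answer: (2,2) (3,3) (3,4)

Derivation:
Dir NW: opp run (3,3) (2,2) capped by B -> flip
Dir N: opp run (3,4) capped by B -> flip
Dir NE: first cell '.' (not opp) -> no flip
Dir W: first cell 'B' (not opp) -> no flip
Dir E: first cell '.' (not opp) -> no flip
Dir SW: first cell '.' (not opp) -> no flip
Dir S: first cell '.' (not opp) -> no flip
Dir SE: first cell '.' (not opp) -> no flip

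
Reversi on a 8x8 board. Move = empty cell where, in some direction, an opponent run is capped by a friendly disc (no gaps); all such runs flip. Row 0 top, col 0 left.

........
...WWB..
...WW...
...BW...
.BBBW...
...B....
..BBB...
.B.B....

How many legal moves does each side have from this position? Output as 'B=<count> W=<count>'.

-- B to move --
(0,2): no bracket -> illegal
(0,3): flips 2 -> legal
(0,4): no bracket -> illegal
(0,5): no bracket -> illegal
(1,2): flips 2 -> legal
(2,2): no bracket -> illegal
(2,5): flips 1 -> legal
(3,2): no bracket -> illegal
(3,5): flips 2 -> legal
(4,5): flips 1 -> legal
(5,4): no bracket -> illegal
(5,5): flips 1 -> legal
B mobility = 6
-- W to move --
(0,4): no bracket -> illegal
(0,5): no bracket -> illegal
(0,6): flips 1 -> legal
(1,6): flips 1 -> legal
(2,2): flips 1 -> legal
(2,5): no bracket -> illegal
(2,6): no bracket -> illegal
(3,0): no bracket -> illegal
(3,1): no bracket -> illegal
(3,2): flips 1 -> legal
(4,0): flips 3 -> legal
(5,0): no bracket -> illegal
(5,1): flips 2 -> legal
(5,2): flips 1 -> legal
(5,4): no bracket -> illegal
(5,5): no bracket -> illegal
(6,0): no bracket -> illegal
(6,1): no bracket -> illegal
(6,5): no bracket -> illegal
(7,0): no bracket -> illegal
(7,2): no bracket -> illegal
(7,4): no bracket -> illegal
(7,5): no bracket -> illegal
W mobility = 7

Answer: B=6 W=7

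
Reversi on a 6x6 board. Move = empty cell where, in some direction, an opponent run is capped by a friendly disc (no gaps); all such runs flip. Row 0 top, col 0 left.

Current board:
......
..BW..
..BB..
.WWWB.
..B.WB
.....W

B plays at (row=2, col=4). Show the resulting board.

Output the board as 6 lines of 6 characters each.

Place B at (2,4); scan 8 dirs for brackets.
Dir NW: opp run (1,3), next='.' -> no flip
Dir N: first cell '.' (not opp) -> no flip
Dir NE: first cell '.' (not opp) -> no flip
Dir W: first cell 'B' (not opp) -> no flip
Dir E: first cell '.' (not opp) -> no flip
Dir SW: opp run (3,3) capped by B -> flip
Dir S: first cell 'B' (not opp) -> no flip
Dir SE: first cell '.' (not opp) -> no flip
All flips: (3,3)

Answer: ......
..BW..
..BBB.
.WWBB.
..B.WB
.....W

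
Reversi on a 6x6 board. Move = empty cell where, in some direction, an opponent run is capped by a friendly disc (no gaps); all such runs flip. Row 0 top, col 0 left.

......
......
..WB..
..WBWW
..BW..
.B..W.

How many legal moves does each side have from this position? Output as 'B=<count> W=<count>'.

Answer: B=8 W=7

Derivation:
-- B to move --
(1,1): flips 1 -> legal
(1,2): flips 2 -> legal
(1,3): no bracket -> illegal
(2,1): flips 1 -> legal
(2,4): no bracket -> illegal
(2,5): no bracket -> illegal
(3,1): flips 1 -> legal
(4,1): flips 1 -> legal
(4,4): flips 1 -> legal
(4,5): flips 1 -> legal
(5,2): no bracket -> illegal
(5,3): flips 1 -> legal
(5,5): no bracket -> illegal
B mobility = 8
-- W to move --
(1,2): flips 1 -> legal
(1,3): flips 2 -> legal
(1,4): flips 1 -> legal
(2,4): flips 1 -> legal
(3,1): no bracket -> illegal
(4,0): no bracket -> illegal
(4,1): flips 1 -> legal
(4,4): flips 1 -> legal
(5,0): no bracket -> illegal
(5,2): flips 1 -> legal
(5,3): no bracket -> illegal
W mobility = 7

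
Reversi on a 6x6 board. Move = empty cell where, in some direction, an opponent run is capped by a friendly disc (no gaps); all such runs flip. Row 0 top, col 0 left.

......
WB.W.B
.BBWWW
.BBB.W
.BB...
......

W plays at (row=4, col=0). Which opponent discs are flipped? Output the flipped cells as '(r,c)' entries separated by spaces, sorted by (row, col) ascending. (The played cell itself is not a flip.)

Dir NW: edge -> no flip
Dir N: first cell '.' (not opp) -> no flip
Dir NE: opp run (3,1) (2,2) capped by W -> flip
Dir W: edge -> no flip
Dir E: opp run (4,1) (4,2), next='.' -> no flip
Dir SW: edge -> no flip
Dir S: first cell '.' (not opp) -> no flip
Dir SE: first cell '.' (not opp) -> no flip

Answer: (2,2) (3,1)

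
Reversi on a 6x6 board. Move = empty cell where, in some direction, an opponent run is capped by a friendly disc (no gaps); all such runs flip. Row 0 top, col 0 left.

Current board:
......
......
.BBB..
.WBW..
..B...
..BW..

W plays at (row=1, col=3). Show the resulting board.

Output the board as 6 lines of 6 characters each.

Answer: ......
...W..
.BWW..
.WBW..
..B...
..BW..

Derivation:
Place W at (1,3); scan 8 dirs for brackets.
Dir NW: first cell '.' (not opp) -> no flip
Dir N: first cell '.' (not opp) -> no flip
Dir NE: first cell '.' (not opp) -> no flip
Dir W: first cell '.' (not opp) -> no flip
Dir E: first cell '.' (not opp) -> no flip
Dir SW: opp run (2,2) capped by W -> flip
Dir S: opp run (2,3) capped by W -> flip
Dir SE: first cell '.' (not opp) -> no flip
All flips: (2,2) (2,3)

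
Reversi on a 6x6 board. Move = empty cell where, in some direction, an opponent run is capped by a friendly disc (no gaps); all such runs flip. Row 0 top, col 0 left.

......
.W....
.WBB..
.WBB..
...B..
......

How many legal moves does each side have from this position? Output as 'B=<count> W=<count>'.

-- B to move --
(0,0): flips 1 -> legal
(0,1): no bracket -> illegal
(0,2): no bracket -> illegal
(1,0): flips 1 -> legal
(1,2): no bracket -> illegal
(2,0): flips 1 -> legal
(3,0): flips 1 -> legal
(4,0): flips 1 -> legal
(4,1): no bracket -> illegal
(4,2): no bracket -> illegal
B mobility = 5
-- W to move --
(1,2): no bracket -> illegal
(1,3): flips 1 -> legal
(1,4): no bracket -> illegal
(2,4): flips 2 -> legal
(3,4): flips 2 -> legal
(4,1): no bracket -> illegal
(4,2): no bracket -> illegal
(4,4): flips 2 -> legal
(5,2): no bracket -> illegal
(5,3): no bracket -> illegal
(5,4): flips 2 -> legal
W mobility = 5

Answer: B=5 W=5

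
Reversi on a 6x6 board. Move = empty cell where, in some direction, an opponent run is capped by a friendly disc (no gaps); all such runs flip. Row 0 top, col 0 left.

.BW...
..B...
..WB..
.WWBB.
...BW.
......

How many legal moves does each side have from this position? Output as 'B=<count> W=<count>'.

Answer: B=9 W=6

Derivation:
-- B to move --
(0,3): flips 1 -> legal
(1,1): flips 1 -> legal
(1,3): no bracket -> illegal
(2,0): no bracket -> illegal
(2,1): flips 2 -> legal
(3,0): flips 2 -> legal
(3,5): no bracket -> illegal
(4,0): no bracket -> illegal
(4,1): flips 1 -> legal
(4,2): flips 2 -> legal
(4,5): flips 1 -> legal
(5,3): no bracket -> illegal
(5,4): flips 1 -> legal
(5,5): flips 1 -> legal
B mobility = 9
-- W to move --
(0,0): flips 1 -> legal
(0,3): no bracket -> illegal
(1,0): no bracket -> illegal
(1,1): no bracket -> illegal
(1,3): no bracket -> illegal
(1,4): flips 1 -> legal
(2,1): no bracket -> illegal
(2,4): flips 2 -> legal
(2,5): no bracket -> illegal
(3,5): flips 2 -> legal
(4,2): flips 1 -> legal
(4,5): no bracket -> illegal
(5,2): no bracket -> illegal
(5,3): no bracket -> illegal
(5,4): flips 1 -> legal
W mobility = 6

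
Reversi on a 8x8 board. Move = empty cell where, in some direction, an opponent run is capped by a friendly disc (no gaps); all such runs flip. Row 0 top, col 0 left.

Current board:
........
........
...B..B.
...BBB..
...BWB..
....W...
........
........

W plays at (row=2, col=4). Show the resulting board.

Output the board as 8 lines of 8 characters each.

Answer: ........
........
...BW.B.
...BWB..
...BWB..
....W...
........
........

Derivation:
Place W at (2,4); scan 8 dirs for brackets.
Dir NW: first cell '.' (not opp) -> no flip
Dir N: first cell '.' (not opp) -> no flip
Dir NE: first cell '.' (not opp) -> no flip
Dir W: opp run (2,3), next='.' -> no flip
Dir E: first cell '.' (not opp) -> no flip
Dir SW: opp run (3,3), next='.' -> no flip
Dir S: opp run (3,4) capped by W -> flip
Dir SE: opp run (3,5), next='.' -> no flip
All flips: (3,4)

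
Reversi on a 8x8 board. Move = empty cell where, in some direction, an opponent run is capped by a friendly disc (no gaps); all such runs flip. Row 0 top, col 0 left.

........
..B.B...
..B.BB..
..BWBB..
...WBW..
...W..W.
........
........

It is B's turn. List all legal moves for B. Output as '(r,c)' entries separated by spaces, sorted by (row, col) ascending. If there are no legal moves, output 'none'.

(2,3): no bracket -> illegal
(3,6): no bracket -> illegal
(4,2): flips 2 -> legal
(4,6): flips 1 -> legal
(4,7): no bracket -> illegal
(5,2): flips 1 -> legal
(5,4): flips 1 -> legal
(5,5): flips 1 -> legal
(5,7): no bracket -> illegal
(6,2): flips 1 -> legal
(6,3): no bracket -> illegal
(6,4): no bracket -> illegal
(6,5): no bracket -> illegal
(6,6): no bracket -> illegal
(6,7): flips 2 -> legal

Answer: (4,2) (4,6) (5,2) (5,4) (5,5) (6,2) (6,7)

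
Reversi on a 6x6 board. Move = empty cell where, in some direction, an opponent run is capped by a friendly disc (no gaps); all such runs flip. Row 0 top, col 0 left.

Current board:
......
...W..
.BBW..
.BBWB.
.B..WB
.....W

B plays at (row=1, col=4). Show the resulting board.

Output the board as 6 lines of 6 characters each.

Place B at (1,4); scan 8 dirs for brackets.
Dir NW: first cell '.' (not opp) -> no flip
Dir N: first cell '.' (not opp) -> no flip
Dir NE: first cell '.' (not opp) -> no flip
Dir W: opp run (1,3), next='.' -> no flip
Dir E: first cell '.' (not opp) -> no flip
Dir SW: opp run (2,3) capped by B -> flip
Dir S: first cell '.' (not opp) -> no flip
Dir SE: first cell '.' (not opp) -> no flip
All flips: (2,3)

Answer: ......
...WB.
.BBB..
.BBWB.
.B..WB
.....W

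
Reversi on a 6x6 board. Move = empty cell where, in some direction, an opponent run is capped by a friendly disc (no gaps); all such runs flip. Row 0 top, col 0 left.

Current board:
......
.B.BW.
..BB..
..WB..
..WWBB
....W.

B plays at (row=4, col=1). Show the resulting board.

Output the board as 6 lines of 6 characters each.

Answer: ......
.B.BW.
..BB..
..BB..
.BBBBB
....W.

Derivation:
Place B at (4,1); scan 8 dirs for brackets.
Dir NW: first cell '.' (not opp) -> no flip
Dir N: first cell '.' (not opp) -> no flip
Dir NE: opp run (3,2) capped by B -> flip
Dir W: first cell '.' (not opp) -> no flip
Dir E: opp run (4,2) (4,3) capped by B -> flip
Dir SW: first cell '.' (not opp) -> no flip
Dir S: first cell '.' (not opp) -> no flip
Dir SE: first cell '.' (not opp) -> no flip
All flips: (3,2) (4,2) (4,3)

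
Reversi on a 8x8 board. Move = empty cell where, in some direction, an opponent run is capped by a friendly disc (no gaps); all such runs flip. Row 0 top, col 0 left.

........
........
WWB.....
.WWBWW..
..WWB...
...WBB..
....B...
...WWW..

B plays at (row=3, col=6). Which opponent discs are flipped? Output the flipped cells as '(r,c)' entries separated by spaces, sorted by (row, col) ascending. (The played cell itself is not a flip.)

Answer: (3,4) (3,5)

Derivation:
Dir NW: first cell '.' (not opp) -> no flip
Dir N: first cell '.' (not opp) -> no flip
Dir NE: first cell '.' (not opp) -> no flip
Dir W: opp run (3,5) (3,4) capped by B -> flip
Dir E: first cell '.' (not opp) -> no flip
Dir SW: first cell '.' (not opp) -> no flip
Dir S: first cell '.' (not opp) -> no flip
Dir SE: first cell '.' (not opp) -> no flip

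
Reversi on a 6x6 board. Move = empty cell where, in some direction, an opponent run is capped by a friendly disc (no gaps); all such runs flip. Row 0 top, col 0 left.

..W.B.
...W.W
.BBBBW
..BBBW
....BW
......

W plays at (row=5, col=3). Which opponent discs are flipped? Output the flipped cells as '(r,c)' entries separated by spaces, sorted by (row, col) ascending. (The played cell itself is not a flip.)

Dir NW: first cell '.' (not opp) -> no flip
Dir N: first cell '.' (not opp) -> no flip
Dir NE: opp run (4,4) capped by W -> flip
Dir W: first cell '.' (not opp) -> no flip
Dir E: first cell '.' (not opp) -> no flip
Dir SW: edge -> no flip
Dir S: edge -> no flip
Dir SE: edge -> no flip

Answer: (4,4)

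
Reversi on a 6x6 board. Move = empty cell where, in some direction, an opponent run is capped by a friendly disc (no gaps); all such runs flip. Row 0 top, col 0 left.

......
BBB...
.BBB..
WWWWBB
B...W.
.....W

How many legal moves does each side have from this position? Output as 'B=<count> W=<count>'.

-- B to move --
(2,0): flips 1 -> legal
(2,4): no bracket -> illegal
(4,1): flips 2 -> legal
(4,2): flips 1 -> legal
(4,3): flips 2 -> legal
(4,5): no bracket -> illegal
(5,3): flips 1 -> legal
(5,4): flips 1 -> legal
B mobility = 6
-- W to move --
(0,0): flips 2 -> legal
(0,1): flips 2 -> legal
(0,2): flips 2 -> legal
(0,3): flips 2 -> legal
(1,3): flips 2 -> legal
(1,4): flips 1 -> legal
(2,0): no bracket -> illegal
(2,4): flips 1 -> legal
(2,5): no bracket -> illegal
(4,1): no bracket -> illegal
(4,3): no bracket -> illegal
(4,5): no bracket -> illegal
(5,0): flips 1 -> legal
(5,1): no bracket -> illegal
W mobility = 8

Answer: B=6 W=8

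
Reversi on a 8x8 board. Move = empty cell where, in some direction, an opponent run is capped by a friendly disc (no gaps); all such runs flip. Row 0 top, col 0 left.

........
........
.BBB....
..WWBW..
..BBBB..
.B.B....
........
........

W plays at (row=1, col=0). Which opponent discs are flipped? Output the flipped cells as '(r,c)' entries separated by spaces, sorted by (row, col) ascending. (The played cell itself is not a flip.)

Answer: (2,1)

Derivation:
Dir NW: edge -> no flip
Dir N: first cell '.' (not opp) -> no flip
Dir NE: first cell '.' (not opp) -> no flip
Dir W: edge -> no flip
Dir E: first cell '.' (not opp) -> no flip
Dir SW: edge -> no flip
Dir S: first cell '.' (not opp) -> no flip
Dir SE: opp run (2,1) capped by W -> flip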